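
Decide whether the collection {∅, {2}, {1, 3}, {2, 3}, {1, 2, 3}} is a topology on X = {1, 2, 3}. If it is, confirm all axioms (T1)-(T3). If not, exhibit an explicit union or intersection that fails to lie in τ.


τ is NOT a topology on X.

Axiom (T1): ∅ ∈ τ? Yes; X ∈ τ? Yes.
Axiom (T2/T3): check pairwise unions and intersections of members of τ.
Counterexample for (T3): {1, 3} ∩ {2, 3} = {3} ∉ τ. Therefore τ is NOT a topology.


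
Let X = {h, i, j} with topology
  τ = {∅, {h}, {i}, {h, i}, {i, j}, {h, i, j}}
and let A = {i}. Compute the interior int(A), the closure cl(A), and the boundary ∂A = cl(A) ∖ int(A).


int(A) = {i}, cl(A) = {i, j}, ∂A = {j}.

Closed sets in (X, τ) are complements of opens:
  closed(X, τ) = {∅, {h}, {j}, {h, j}, {i, j}, {h, i, j}}.
int(A) = ⋃ {U ∈ τ : U ⊆ A}. Opens contained in A: ∅, {i}.
Taking the union of these: int(A) = {i}.
cl(A) = ⋂ {C closed : A ⊆ C}. Closed sets containing A: {i, j}, {h, i, j}.
Intersecting these: cl(A) = {i, j}.
∂A = cl(A) ∖ int(A) = {i, j} ∖ {i} = {j}.


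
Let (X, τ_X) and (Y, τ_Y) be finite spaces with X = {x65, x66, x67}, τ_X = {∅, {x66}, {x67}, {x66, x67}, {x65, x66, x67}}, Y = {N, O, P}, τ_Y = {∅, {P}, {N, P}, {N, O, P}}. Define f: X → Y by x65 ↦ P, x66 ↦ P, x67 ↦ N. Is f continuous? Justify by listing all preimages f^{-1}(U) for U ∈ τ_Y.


f is NOT continuous.

Compute f^{-1}(U) for each U ∈ τ_Y:
  U = ∅: f^{-1}(U) = ∅ ∈ τ_X ✓.
  U = {P}: f^{-1}(U) = {x65, x66} ∉ τ_X ✗.
  U = {N, P}: f^{-1}(U) = {x65, x66, x67} ∈ τ_X ✓.
  U = {N, O, P}: f^{-1}(U) = {x65, x66, x67} ∈ τ_X ✓.
Found U = {P} with f^{-1}(U) = {x65, x66} not in τ_X. Therefore f is NOT continuous.


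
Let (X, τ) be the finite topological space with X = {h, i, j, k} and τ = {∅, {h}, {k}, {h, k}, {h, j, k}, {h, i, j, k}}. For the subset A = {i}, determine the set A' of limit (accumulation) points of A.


A' = ∅

For each x ∈ X, list the open sets U ∈ τ with x ∈ U, then check whether U ∩ (A ∖ {x}) ≠ ∅ for every such U.
  x = h: open {h} ∋ x has {h} ∩ (A ∖ {h}) = ∅, so x is NOT a limit point.
  x = i: open {h, i, j, k} ∋ x has {h, i, j, k} ∩ (A ∖ {i}) = ∅, so x is NOT a limit point.
  x = j: open {h, j, k} ∋ x has {h, j, k} ∩ (A ∖ {j}) = ∅, so x is NOT a limit point.
  x = k: open {k} ∋ x has {k} ∩ (A ∖ {k}) = ∅, so x is NOT a limit point.
Collecting: A' = ∅.


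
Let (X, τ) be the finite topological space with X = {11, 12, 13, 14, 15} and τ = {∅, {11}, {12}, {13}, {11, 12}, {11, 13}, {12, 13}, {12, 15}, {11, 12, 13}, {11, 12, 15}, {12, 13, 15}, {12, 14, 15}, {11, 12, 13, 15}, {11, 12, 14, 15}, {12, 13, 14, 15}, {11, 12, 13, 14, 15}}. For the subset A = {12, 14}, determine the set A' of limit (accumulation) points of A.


A' = {14, 15}

For each x ∈ X, list the open sets U ∈ τ with x ∈ U, then check whether U ∩ (A ∖ {x}) ≠ ∅ for every such U.
  x = 11: open {11} ∋ x has {11} ∩ (A ∖ {11}) = ∅, so x is NOT a limit point.
  x = 12: open {12} ∋ x has {12} ∩ (A ∖ {12}) = ∅, so x is NOT a limit point.
  x = 13: open {13} ∋ x has {13} ∩ (A ∖ {13}) = ∅, so x is NOT a limit point.
  x = 14: opens ∋ x are {12, 14, 15}, {11, 12, 14, 15}, {12, 13, 14, 15}, {11, 12, 13, 14, 15}; each meets A ∖ {14}, so x IS a limit point.
  x = 15: opens ∋ x are {12, 15}, {11, 12, 15}, {12, 13, 15}, {12, 14, 15}, {11, 12, 13, 15}, {11, 12, 14, 15}, {12, 13, 14, 15}, {11, 12, 13, 14, 15}; each meets A ∖ {15}, so x IS a limit point.
Collecting: A' = {14, 15}.


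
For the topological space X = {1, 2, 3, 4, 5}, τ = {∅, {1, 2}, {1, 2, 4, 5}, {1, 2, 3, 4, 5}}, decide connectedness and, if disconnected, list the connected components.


(X, τ) is connected.

Find clopen sets (U ∈ τ with X ∖ U ∈ τ):
  U = ∅, X ∖ U = {1, 2, 3, 4, 5} — both open, so U is clopen.
  U = {1, 2, 3, 4, 5}, X ∖ U = ∅ — both open, so U is clopen.
Only trivial clopens (∅ and X) exist, so (X, τ) is connected.
Compute connected components by grouping points that agree on all clopens:
  component: {1, 2, 3, 4, 5}


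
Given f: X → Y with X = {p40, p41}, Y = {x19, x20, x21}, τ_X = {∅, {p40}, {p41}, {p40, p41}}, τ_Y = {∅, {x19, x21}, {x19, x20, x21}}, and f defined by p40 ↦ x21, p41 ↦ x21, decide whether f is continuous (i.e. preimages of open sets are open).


f IS continuous.

Compute f^{-1}(U) for each U ∈ τ_Y:
  U = ∅: f^{-1}(U) = ∅ ∈ τ_X ✓.
  U = {x19, x21}: f^{-1}(U) = {p40, p41} ∈ τ_X ✓.
  U = {x19, x20, x21}: f^{-1}(U) = {p40, p41} ∈ τ_X ✓.
Every preimage lies in τ_X, so f IS continuous.


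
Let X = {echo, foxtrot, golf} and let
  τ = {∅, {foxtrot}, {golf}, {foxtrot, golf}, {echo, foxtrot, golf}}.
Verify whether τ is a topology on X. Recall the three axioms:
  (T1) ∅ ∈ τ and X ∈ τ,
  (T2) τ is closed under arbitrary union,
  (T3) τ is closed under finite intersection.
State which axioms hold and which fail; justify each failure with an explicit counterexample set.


τ IS a topology on X.

Axiom (T1): ∅ ∈ τ? Yes; X ∈ τ? Yes.
Axiom (T2/T3): check pairwise unions and intersections of members of τ.
All pairwise intersections and unions checked — each lies in τ. Therefore τ satisfies (T1), (T2), (T3): it IS a topology on X.


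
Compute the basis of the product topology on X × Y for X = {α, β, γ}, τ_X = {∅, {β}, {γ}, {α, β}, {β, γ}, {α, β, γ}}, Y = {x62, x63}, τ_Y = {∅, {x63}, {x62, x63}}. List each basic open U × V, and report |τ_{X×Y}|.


Basis B = {∅ × ∅, {β} × {x63}, {γ} × {x63}, {α, β} × {x63}, {β} × {x62, x63}, {β, γ} × {x63}, {γ} × {x62, x63}, {α, β, γ} × {x63}, {α, β} × {x62, x63}, {β, γ} × {x62, x63}, {α, β, γ} × {x62, x63}}; |τ_{X×Y}| = 18.

Enumerate products U × V with U ∈ τ_X, V ∈ τ_Y (deduplicated):
  ∅ × ∅ = {} (∅)
  {β} × {x63} = {(β,x63)}
  {γ} × {x63} = {(γ,x63)}
  {α, β} × {x63} = {(α,x63), (β,x63)}
  {β} × {x62, x63} = {(β,x62), (β,x63)}
  {β, γ} × {x63} = {(β,x63), (γ,x63)}
  {γ} × {x62, x63} = {(γ,x62), (γ,x63)}
  {α, β, γ} × {x63} = {(α,x63), (β,x63), (γ,x63)}
  {α, β} × {x62, x63} = {(α,x62), (α,x63), (β,x62), (β,x63)}
  {β, γ} × {x62, x63} = {(β,x62), (β,x63), (γ,x62), (γ,x63)}
  {α, β, γ} × {x62, x63} = {(α,x62), (α,x63), (β,x62), (β,x63), (γ,x62), (γ,x63)}
These 11 distinct sets form the basis B.
Close under arbitrary unions to get τ_{X×Y}; counting gives |τ_{X×Y}| = 18.


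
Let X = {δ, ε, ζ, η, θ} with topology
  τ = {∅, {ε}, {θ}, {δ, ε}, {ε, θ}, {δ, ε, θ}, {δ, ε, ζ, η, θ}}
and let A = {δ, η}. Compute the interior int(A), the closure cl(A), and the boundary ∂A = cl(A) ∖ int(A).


int(A) = ∅, cl(A) = {δ, ζ, η}, ∂A = {δ, ζ, η}.

Closed sets in (X, τ) are complements of opens:
  closed(X, τ) = {∅, {ζ, η}, {δ, ζ, η}, {ζ, η, θ}, {δ, ε, ζ, η}, {δ, ζ, η, θ}, {δ, ε, ζ, η, θ}}.
int(A) = ⋃ {U ∈ τ : U ⊆ A}. Opens contained in A: ∅.
Taking the union of these: int(A) = ∅.
cl(A) = ⋂ {C closed : A ⊆ C}. Closed sets containing A: {δ, ζ, η}, {δ, ε, ζ, η}, {δ, ζ, η, θ}, {δ, ε, ζ, η, θ}.
Intersecting these: cl(A) = {δ, ζ, η}.
∂A = cl(A) ∖ int(A) = {δ, ζ, η} ∖ ∅ = {δ, ζ, η}.


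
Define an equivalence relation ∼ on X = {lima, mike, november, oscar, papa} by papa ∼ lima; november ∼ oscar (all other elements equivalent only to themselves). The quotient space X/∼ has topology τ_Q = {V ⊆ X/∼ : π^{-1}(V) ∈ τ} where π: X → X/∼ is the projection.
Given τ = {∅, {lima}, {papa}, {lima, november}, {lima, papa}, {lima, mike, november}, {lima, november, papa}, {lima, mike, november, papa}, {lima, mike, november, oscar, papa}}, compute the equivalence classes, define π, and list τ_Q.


X/∼ = {[lima=papa], [mike], [november=oscar]}; |τ_Q| = 3.

Equivalence classes: [lima=papa], [mike], [november=oscar].
Quotient map π: X → X/∼ sends lima ↦ [lima=papa], mike ↦ [mike], november ↦ [november=oscar], oscar ↦ [november=oscar], papa ↦ [lima=papa].
For each subset V ⊆ X/∼, compute π^{-1}(V) ⊆ X and check whether π^{-1}(V) ∈ τ. V is open in τ_Q iff π^{-1}(V) ∈ τ.
  V = {}: π^{-1}(V) = ∅ ∈ τ ✓.
  V = {[lima=papa]}: π^{-1}(V) = {lima, papa} ∈ τ ✓.
  V = {[mike]}: π^{-1}(V) = {mike} ∉ τ ✗.
  V = {[lima=papa], [mike]}: π^{-1}(V) = {lima, mike, papa} ∉ τ ✗.
  V = {[november=oscar]}: π^{-1}(V) = {november, oscar} ∉ τ ✗.
  V = {[lima=papa], [november=oscar]}: π^{-1}(V) = {lima, november, oscar, papa} ∉ τ ✗.
  V = {[mike], [november=oscar]}: π^{-1}(V) = {mike, november, oscar} ∉ τ ✗.
  V = {[lima=papa], [mike], [november=oscar]}: π^{-1}(V) = {lima, mike, november, oscar, papa} ∈ τ ✓.
Open sets in the quotient: τ_Q = {{}, {[lima=papa]}, {[lima=papa], [mike], [november=oscar]}} (3 elements).


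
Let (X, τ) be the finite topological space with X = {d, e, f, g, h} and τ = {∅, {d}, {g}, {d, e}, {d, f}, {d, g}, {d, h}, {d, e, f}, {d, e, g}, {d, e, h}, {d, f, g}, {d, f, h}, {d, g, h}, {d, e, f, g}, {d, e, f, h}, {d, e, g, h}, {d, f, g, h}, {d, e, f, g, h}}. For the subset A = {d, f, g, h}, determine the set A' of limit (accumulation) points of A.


A' = {e, f, h}

For each x ∈ X, list the open sets U ∈ τ with x ∈ U, then check whether U ∩ (A ∖ {x}) ≠ ∅ for every such U.
  x = d: open {d} ∋ x has {d} ∩ (A ∖ {d}) = ∅, so x is NOT a limit point.
  x = e: opens ∋ x are {d, e}, {d, e, f}, {d, e, g}, {d, e, h}, {d, e, f, g}, {d, e, f, h}, {d, e, g, h}, {d, e, f, g, h}; each meets A ∖ {e}, so x IS a limit point.
  x = f: opens ∋ x are {d, f}, {d, e, f}, {d, f, g}, {d, f, h}, {d, e, f, g}, {d, e, f, h}, {d, f, g, h}, {d, e, f, g, h}; each meets A ∖ {f}, so x IS a limit point.
  x = g: open {g} ∋ x has {g} ∩ (A ∖ {g}) = ∅, so x is NOT a limit point.
  x = h: opens ∋ x are {d, h}, {d, e, h}, {d, f, h}, {d, g, h}, {d, e, f, h}, {d, e, g, h}, {d, f, g, h}, {d, e, f, g, h}; each meets A ∖ {h}, so x IS a limit point.
Collecting: A' = {e, f, h}.


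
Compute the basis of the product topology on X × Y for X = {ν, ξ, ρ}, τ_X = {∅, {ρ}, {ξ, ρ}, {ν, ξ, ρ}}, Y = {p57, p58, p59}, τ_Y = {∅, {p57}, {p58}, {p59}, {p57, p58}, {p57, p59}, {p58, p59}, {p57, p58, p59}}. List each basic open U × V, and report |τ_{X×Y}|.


Basis B = {∅ × ∅, {ρ} × {p57}, {ρ} × {p58}, {ρ} × {p59}, {ξ, ρ} × {p57}, {ξ, ρ} × {p58}, {ξ, ρ} × {p59}, {ρ} × {p57, p58}, {ρ} × {p57, p59}, {ρ} × {p58, p59}, {ν, ξ, ρ} × {p57}, {ν, ξ, ρ} × {p58}, {ν, ξ, ρ} × {p59}, {ρ} × {p57, p58, p59}, {ξ, ρ} × {p57, p58}, {ξ, ρ} × {p57, p59}, {ξ, ρ} × {p58, p59}, {ν, ξ, ρ} × {p57, p58}, {ν, ξ, ρ} × {p57, p59}, {ν, ξ, ρ} × {p58, p59}, {ξ, ρ} × {p57, p58, p59}, {ν, ξ, ρ} × {p57, p58, p59}}; |τ_{X×Y}| = 64.

Enumerate products U × V with U ∈ τ_X, V ∈ τ_Y (deduplicated):
  ∅ × ∅ = {} (∅)
  {ρ} × {p57} = {(ρ,p57)}
  {ρ} × {p58} = {(ρ,p58)}
  {ρ} × {p59} = {(ρ,p59)}
  {ξ, ρ} × {p57} = {(ξ,p57), (ρ,p57)}
  {ξ, ρ} × {p58} = {(ξ,p58), (ρ,p58)}
  {ξ, ρ} × {p59} = {(ξ,p59), (ρ,p59)}
  {ρ} × {p57, p58} = {(ρ,p57), (ρ,p58)}
  {ρ} × {p57, p59} = {(ρ,p57), (ρ,p59)}
  {ρ} × {p58, p59} = {(ρ,p58), (ρ,p59)}
  {ν, ξ, ρ} × {p57} = {(ν,p57), (ξ,p57), (ρ,p57)}
  {ν, ξ, ρ} × {p58} = {(ν,p58), (ξ,p58), (ρ,p58)}
  {ν, ξ, ρ} × {p59} = {(ν,p59), (ξ,p59), (ρ,p59)}
  {ρ} × {p57, p58, p59} = {(ρ,p57), (ρ,p58), (ρ,p59)}
  {ξ, ρ} × {p57, p58} = {(ξ,p57), (ξ,p58), (ρ,p57), (ρ,p58)}
  {ξ, ρ} × {p57, p59} = {(ξ,p57), (ξ,p59), (ρ,p57), (ρ,p59)}
  {ξ, ρ} × {p58, p59} = {(ξ,p58), (ξ,p59), (ρ,p58), (ρ,p59)}
  {ν, ξ, ρ} × {p57, p58} = {(ν,p57), (ν,p58), (ξ,p57), (ξ,p58), (ρ,p57), (ρ,p58)}
  {ν, ξ, ρ} × {p57, p59} = {(ν,p57), (ν,p59), (ξ,p57), (ξ,p59), (ρ,p57), (ρ,p59)}
  {ν, ξ, ρ} × {p58, p59} = {(ν,p58), (ν,p59), (ξ,p58), (ξ,p59), (ρ,p58), (ρ,p59)}
  {ξ, ρ} × {p57, p58, p59} = {(ξ,p57), (ξ,p58), (ξ,p59), (ρ,p57), (ρ,p58), (ρ,p59)}
  {ν, ξ, ρ} × {p57, p58, p59} = {(ν,p57), (ν,p58), (ν,p59), (ξ,p57), (ξ,p58), (ξ,p59), (ρ,p57), (ρ,p58), (ρ,p59)}
These 22 distinct sets form the basis B.
Close under arbitrary unions to get τ_{X×Y}; counting gives |τ_{X×Y}| = 64.


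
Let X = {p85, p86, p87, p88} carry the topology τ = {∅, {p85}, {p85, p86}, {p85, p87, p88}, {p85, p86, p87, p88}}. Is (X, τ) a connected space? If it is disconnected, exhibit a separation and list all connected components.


(X, τ) is connected.

Find clopen sets (U ∈ τ with X ∖ U ∈ τ):
  U = ∅, X ∖ U = {p85, p86, p87, p88} — both open, so U is clopen.
  U = {p85, p86, p87, p88}, X ∖ U = ∅ — both open, so U is clopen.
Only trivial clopens (∅ and X) exist, so (X, τ) is connected.
Compute connected components by grouping points that agree on all clopens:
  component: {p85, p86, p87, p88}


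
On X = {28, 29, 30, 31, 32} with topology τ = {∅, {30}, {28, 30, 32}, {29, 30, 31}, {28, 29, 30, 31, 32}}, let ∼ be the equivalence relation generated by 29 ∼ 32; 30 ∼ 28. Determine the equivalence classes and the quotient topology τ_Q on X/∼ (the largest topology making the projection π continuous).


X/∼ = {[28=30], [29=32], [31]}; |τ_Q| = 2.

Equivalence classes: [28=30], [29=32], [31].
Quotient map π: X → X/∼ sends 28 ↦ [28=30], 29 ↦ [29=32], 30 ↦ [28=30], 31 ↦ [31], 32 ↦ [29=32].
For each subset V ⊆ X/∼, compute π^{-1}(V) ⊆ X and check whether π^{-1}(V) ∈ τ. V is open in τ_Q iff π^{-1}(V) ∈ τ.
  V = {}: π^{-1}(V) = ∅ ∈ τ ✓.
  V = {[28=30]}: π^{-1}(V) = {28, 30} ∉ τ ✗.
  V = {[29=32]}: π^{-1}(V) = {29, 32} ∉ τ ✗.
  V = {[28=30], [29=32]}: π^{-1}(V) = {28, 29, 30, 32} ∉ τ ✗.
  V = {[31]}: π^{-1}(V) = {31} ∉ τ ✗.
  V = {[28=30], [31]}: π^{-1}(V) = {28, 30, 31} ∉ τ ✗.
  V = {[29=32], [31]}: π^{-1}(V) = {29, 31, 32} ∉ τ ✗.
  V = {[28=30], [29=32], [31]}: π^{-1}(V) = {28, 29, 30, 31, 32} ∈ τ ✓.
Open sets in the quotient: τ_Q = {{}, {[28=30], [29=32], [31]}} (2 elements).


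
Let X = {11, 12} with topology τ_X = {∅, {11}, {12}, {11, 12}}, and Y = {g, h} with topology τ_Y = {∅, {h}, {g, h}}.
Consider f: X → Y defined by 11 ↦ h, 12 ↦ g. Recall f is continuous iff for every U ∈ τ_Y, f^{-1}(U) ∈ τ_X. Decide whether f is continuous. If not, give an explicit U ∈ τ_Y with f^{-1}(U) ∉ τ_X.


f IS continuous.

Compute f^{-1}(U) for each U ∈ τ_Y:
  U = ∅: f^{-1}(U) = ∅ ∈ τ_X ✓.
  U = {h}: f^{-1}(U) = {11} ∈ τ_X ✓.
  U = {g, h}: f^{-1}(U) = {11, 12} ∈ τ_X ✓.
Every preimage lies in τ_X, so f IS continuous.


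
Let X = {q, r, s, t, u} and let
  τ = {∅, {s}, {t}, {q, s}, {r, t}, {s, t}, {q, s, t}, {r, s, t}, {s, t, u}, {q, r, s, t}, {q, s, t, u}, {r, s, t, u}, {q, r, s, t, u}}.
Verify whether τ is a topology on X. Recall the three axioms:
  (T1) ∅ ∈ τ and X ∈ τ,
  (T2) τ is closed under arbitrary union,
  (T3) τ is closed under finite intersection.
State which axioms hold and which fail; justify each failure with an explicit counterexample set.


τ IS a topology on X.

Axiom (T1): ∅ ∈ τ? Yes; X ∈ τ? Yes.
Axiom (T2/T3): check pairwise unions and intersections of members of τ.
All pairwise intersections and unions checked — each lies in τ. Therefore τ satisfies (T1), (T2), (T3): it IS a topology on X.


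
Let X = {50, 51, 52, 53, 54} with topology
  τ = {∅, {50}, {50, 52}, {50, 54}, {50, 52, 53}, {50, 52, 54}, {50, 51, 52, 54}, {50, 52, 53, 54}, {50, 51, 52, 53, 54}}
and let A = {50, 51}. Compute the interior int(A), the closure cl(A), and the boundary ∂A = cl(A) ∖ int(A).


int(A) = {50}, cl(A) = {50, 51, 52, 53, 54}, ∂A = {51, 52, 53, 54}.

Closed sets in (X, τ) are complements of opens:
  closed(X, τ) = {∅, {51}, {53}, {51, 53}, {51, 54}, {51, 52, 53}, {51, 53, 54}, {51, 52, 53, 54}, {50, 51, 52, 53, 54}}.
int(A) = ⋃ {U ∈ τ : U ⊆ A}. Opens contained in A: ∅, {50}.
Taking the union of these: int(A) = {50}.
cl(A) = ⋂ {C closed : A ⊆ C}. Closed sets containing A: {50, 51, 52, 53, 54}.
Intersecting these: cl(A) = {50, 51, 52, 53, 54}.
∂A = cl(A) ∖ int(A) = {50, 51, 52, 53, 54} ∖ {50} = {51, 52, 53, 54}.


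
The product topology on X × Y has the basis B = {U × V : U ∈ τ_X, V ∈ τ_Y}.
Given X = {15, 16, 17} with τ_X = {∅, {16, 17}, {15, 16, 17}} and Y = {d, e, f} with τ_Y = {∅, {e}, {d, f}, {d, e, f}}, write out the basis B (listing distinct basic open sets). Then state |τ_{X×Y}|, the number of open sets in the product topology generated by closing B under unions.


Basis B = {∅ × ∅, {16, 17} × {e}, {15, 16, 17} × {e}, {16, 17} × {d, f}, {15, 16, 17} × {d, f}, {16, 17} × {d, e, f}, {15, 16, 17} × {d, e, f}}; |τ_{X×Y}| = 9.

Enumerate products U × V with U ∈ τ_X, V ∈ τ_Y (deduplicated):
  ∅ × ∅ = {} (∅)
  {16, 17} × {e} = {(16,e), (17,e)}
  {15, 16, 17} × {e} = {(15,e), (16,e), (17,e)}
  {16, 17} × {d, f} = {(16,d), (16,f), (17,d), (17,f)}
  {15, 16, 17} × {d, f} = {(15,d), (15,f), (16,d), (16,f), (17,d), (17,f)}
  {16, 17} × {d, e, f} = {(16,d), (16,e), (16,f), (17,d), (17,e), (17,f)}
  {15, 16, 17} × {d, e, f} = {(15,d), (15,e), (15,f), (16,d), (16,e), (16,f), (17,d), (17,e), (17,f)}
These 7 distinct sets form the basis B.
Close under arbitrary unions to get τ_{X×Y}; counting gives |τ_{X×Y}| = 9.


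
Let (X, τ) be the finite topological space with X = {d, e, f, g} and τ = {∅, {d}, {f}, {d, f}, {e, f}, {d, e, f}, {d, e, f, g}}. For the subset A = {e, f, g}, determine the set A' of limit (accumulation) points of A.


A' = {e, g}

For each x ∈ X, list the open sets U ∈ τ with x ∈ U, then check whether U ∩ (A ∖ {x}) ≠ ∅ for every such U.
  x = d: open {d} ∋ x has {d} ∩ (A ∖ {d}) = ∅, so x is NOT a limit point.
  x = e: opens ∋ x are {e, f}, {d, e, f}, {d, e, f, g}; each meets A ∖ {e}, so x IS a limit point.
  x = f: open {f} ∋ x has {f} ∩ (A ∖ {f}) = ∅, so x is NOT a limit point.
  x = g: opens ∋ x are {d, e, f, g}; each meets A ∖ {g}, so x IS a limit point.
Collecting: A' = {e, g}.


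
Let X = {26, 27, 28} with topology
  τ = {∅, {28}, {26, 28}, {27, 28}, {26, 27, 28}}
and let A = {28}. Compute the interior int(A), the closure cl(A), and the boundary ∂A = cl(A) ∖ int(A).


int(A) = {28}, cl(A) = {26, 27, 28}, ∂A = {26, 27}.

Closed sets in (X, τ) are complements of opens:
  closed(X, τ) = {∅, {26}, {27}, {26, 27}, {26, 27, 28}}.
int(A) = ⋃ {U ∈ τ : U ⊆ A}. Opens contained in A: ∅, {28}.
Taking the union of these: int(A) = {28}.
cl(A) = ⋂ {C closed : A ⊆ C}. Closed sets containing A: {26, 27, 28}.
Intersecting these: cl(A) = {26, 27, 28}.
∂A = cl(A) ∖ int(A) = {26, 27, 28} ∖ {28} = {26, 27}.


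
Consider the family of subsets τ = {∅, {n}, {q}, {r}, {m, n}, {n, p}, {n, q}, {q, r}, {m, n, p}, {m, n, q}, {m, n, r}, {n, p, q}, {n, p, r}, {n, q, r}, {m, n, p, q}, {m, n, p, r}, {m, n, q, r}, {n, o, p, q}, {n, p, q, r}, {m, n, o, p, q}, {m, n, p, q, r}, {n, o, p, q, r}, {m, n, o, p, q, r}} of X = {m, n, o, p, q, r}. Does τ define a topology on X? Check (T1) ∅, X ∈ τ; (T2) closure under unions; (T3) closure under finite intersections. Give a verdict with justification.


τ is NOT a topology on X.

Axiom (T1): ∅ ∈ τ? Yes; X ∈ τ? Yes.
Axiom (T2/T3): check pairwise unions and intersections of members of τ.
Counterexample for (T2): {n} ∪ {r} = {n, r} ∉ τ. Therefore τ is NOT a topology.


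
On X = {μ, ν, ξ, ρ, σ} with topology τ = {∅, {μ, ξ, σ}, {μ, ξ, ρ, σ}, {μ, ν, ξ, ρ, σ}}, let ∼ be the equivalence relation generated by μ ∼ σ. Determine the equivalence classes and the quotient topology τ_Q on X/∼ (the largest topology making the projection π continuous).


X/∼ = {[μ=σ], [ν], [ξ], [ρ]}; |τ_Q| = 4.

Equivalence classes: [μ=σ], [ν], [ξ], [ρ].
Quotient map π: X → X/∼ sends μ ↦ [μ=σ], ν ↦ [ν], ξ ↦ [ξ], ρ ↦ [ρ], σ ↦ [μ=σ].
For each subset V ⊆ X/∼, compute π^{-1}(V) ⊆ X and check whether π^{-1}(V) ∈ τ. V is open in τ_Q iff π^{-1}(V) ∈ τ.
  V = {}: π^{-1}(V) = ∅ ∈ τ ✓.
  V = {[μ=σ]}: π^{-1}(V) = {μ, σ} ∉ τ ✗.
  V = {[ν]}: π^{-1}(V) = {ν} ∉ τ ✗.
  V = {[μ=σ], [ν]}: π^{-1}(V) = {μ, ν, σ} ∉ τ ✗.
  V = {[ξ]}: π^{-1}(V) = {ξ} ∉ τ ✗.
  V = {[μ=σ], [ξ]}: π^{-1}(V) = {μ, ξ, σ} ∈ τ ✓.
  V = {[ν], [ξ]}: π^{-1}(V) = {ν, ξ} ∉ τ ✗.
  V = {[μ=σ], [ν], [ξ]}: π^{-1}(V) = {μ, ν, ξ, σ} ∉ τ ✗.
  V = {[ρ]}: π^{-1}(V) = {ρ} ∉ τ ✗.
  V = {[μ=σ], [ρ]}: π^{-1}(V) = {μ, ρ, σ} ∉ τ ✗.
  V = {[ν], [ρ]}: π^{-1}(V) = {ν, ρ} ∉ τ ✗.
  V = {[μ=σ], [ν], [ρ]}: π^{-1}(V) = {μ, ν, ρ, σ} ∉ τ ✗.
  V = {[ξ], [ρ]}: π^{-1}(V) = {ξ, ρ} ∉ τ ✗.
  V = {[μ=σ], [ξ], [ρ]}: π^{-1}(V) = {μ, ξ, ρ, σ} ∈ τ ✓.
  V = {[ν], [ξ], [ρ]}: π^{-1}(V) = {ν, ξ, ρ} ∉ τ ✗.
  V = {[μ=σ], [ν], [ξ], [ρ]}: π^{-1}(V) = {μ, ν, ξ, ρ, σ} ∈ τ ✓.
Open sets in the quotient: τ_Q = {{}, {[μ=σ], [ξ]}, {[μ=σ], [ξ], [ρ]}, {[μ=σ], [ν], [ξ], [ρ]}} (4 elements).


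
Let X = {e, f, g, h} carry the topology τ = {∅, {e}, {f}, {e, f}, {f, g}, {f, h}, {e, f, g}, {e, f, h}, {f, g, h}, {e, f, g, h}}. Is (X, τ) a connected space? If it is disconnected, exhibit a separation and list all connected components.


(X, τ) is disconnected; components = [{e}, {f, g, h}].

Find clopen sets (U ∈ τ with X ∖ U ∈ τ):
  U = ∅, X ∖ U = {e, f, g, h} — both open, so U is clopen.
  U = {e}, X ∖ U = {f, g, h} — both open, so U is clopen.
  U = {f, g, h}, X ∖ U = {e} — both open, so U is clopen.
  U = {e, f, g, h}, X ∖ U = ∅ — both open, so U is clopen.
Nontrivial clopen(s) exist: e.g. {e}. So (X, τ) is disconnected.
Compute connected components by grouping points that agree on all clopens:
  component: {e}
  component: {f, g, h}


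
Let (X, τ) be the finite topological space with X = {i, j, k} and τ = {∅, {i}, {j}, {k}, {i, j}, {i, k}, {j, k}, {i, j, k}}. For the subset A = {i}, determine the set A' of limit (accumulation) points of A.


A' = ∅

For each x ∈ X, list the open sets U ∈ τ with x ∈ U, then check whether U ∩ (A ∖ {x}) ≠ ∅ for every such U.
  x = i: open {i} ∋ x has {i} ∩ (A ∖ {i}) = ∅, so x is NOT a limit point.
  x = j: open {j} ∋ x has {j} ∩ (A ∖ {j}) = ∅, so x is NOT a limit point.
  x = k: open {k} ∋ x has {k} ∩ (A ∖ {k}) = ∅, so x is NOT a limit point.
Collecting: A' = ∅.


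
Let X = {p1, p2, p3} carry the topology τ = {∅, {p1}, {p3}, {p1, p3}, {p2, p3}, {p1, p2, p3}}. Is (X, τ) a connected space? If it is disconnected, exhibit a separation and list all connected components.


(X, τ) is disconnected; components = [{p1}, {p2, p3}].

Find clopen sets (U ∈ τ with X ∖ U ∈ τ):
  U = ∅, X ∖ U = {p1, p2, p3} — both open, so U is clopen.
  U = {p1}, X ∖ U = {p2, p3} — both open, so U is clopen.
  U = {p2, p3}, X ∖ U = {p1} — both open, so U is clopen.
  U = {p1, p2, p3}, X ∖ U = ∅ — both open, so U is clopen.
Nontrivial clopen(s) exist: e.g. {p2, p3}. So (X, τ) is disconnected.
Compute connected components by grouping points that agree on all clopens:
  component: {p1}
  component: {p2, p3}


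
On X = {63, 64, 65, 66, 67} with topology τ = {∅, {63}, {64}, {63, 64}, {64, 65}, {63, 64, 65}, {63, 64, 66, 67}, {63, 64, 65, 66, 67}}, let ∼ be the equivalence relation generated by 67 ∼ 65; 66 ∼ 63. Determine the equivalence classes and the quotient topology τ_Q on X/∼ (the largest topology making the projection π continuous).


X/∼ = {[63=66], [64], [65=67]}; |τ_Q| = 3.

Equivalence classes: [63=66], [64], [65=67].
Quotient map π: X → X/∼ sends 63 ↦ [63=66], 64 ↦ [64], 65 ↦ [65=67], 66 ↦ [63=66], 67 ↦ [65=67].
For each subset V ⊆ X/∼, compute π^{-1}(V) ⊆ X and check whether π^{-1}(V) ∈ τ. V is open in τ_Q iff π^{-1}(V) ∈ τ.
  V = {}: π^{-1}(V) = ∅ ∈ τ ✓.
  V = {[63=66]}: π^{-1}(V) = {63, 66} ∉ τ ✗.
  V = {[64]}: π^{-1}(V) = {64} ∈ τ ✓.
  V = {[63=66], [64]}: π^{-1}(V) = {63, 64, 66} ∉ τ ✗.
  V = {[65=67]}: π^{-1}(V) = {65, 67} ∉ τ ✗.
  V = {[63=66], [65=67]}: π^{-1}(V) = {63, 65, 66, 67} ∉ τ ✗.
  V = {[64], [65=67]}: π^{-1}(V) = {64, 65, 67} ∉ τ ✗.
  V = {[63=66], [64], [65=67]}: π^{-1}(V) = {63, 64, 65, 66, 67} ∈ τ ✓.
Open sets in the quotient: τ_Q = {{}, {[64]}, {[63=66], [64], [65=67]}} (3 elements).


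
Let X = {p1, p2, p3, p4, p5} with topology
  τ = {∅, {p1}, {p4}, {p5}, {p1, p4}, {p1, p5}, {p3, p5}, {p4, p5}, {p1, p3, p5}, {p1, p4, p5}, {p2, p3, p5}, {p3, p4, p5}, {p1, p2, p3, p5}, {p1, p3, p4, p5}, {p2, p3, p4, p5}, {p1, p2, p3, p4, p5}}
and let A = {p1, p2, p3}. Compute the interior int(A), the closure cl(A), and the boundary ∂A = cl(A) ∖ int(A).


int(A) = {p1}, cl(A) = {p1, p2, p3}, ∂A = {p2, p3}.

Closed sets in (X, τ) are complements of opens:
  closed(X, τ) = {∅, {p1}, {p2}, {p4}, {p1, p2}, {p1, p4}, {p2, p3}, {p2, p4}, {p1, p2, p3}, {p1, p2, p4}, {p2, p3, p4}, {p2, p3, p5}, {p1, p2, p3, p4}, {p1, p2, p3, p5}, {p2, p3, p4, p5}, {p1, p2, p3, p4, p5}}.
int(A) = ⋃ {U ∈ τ : U ⊆ A}. Opens contained in A: ∅, {p1}.
Taking the union of these: int(A) = {p1}.
cl(A) = ⋂ {C closed : A ⊆ C}. Closed sets containing A: {p1, p2, p3}, {p1, p2, p3, p4}, {p1, p2, p3, p5}, {p1, p2, p3, p4, p5}.
Intersecting these: cl(A) = {p1, p2, p3}.
∂A = cl(A) ∖ int(A) = {p1, p2, p3} ∖ {p1} = {p2, p3}.


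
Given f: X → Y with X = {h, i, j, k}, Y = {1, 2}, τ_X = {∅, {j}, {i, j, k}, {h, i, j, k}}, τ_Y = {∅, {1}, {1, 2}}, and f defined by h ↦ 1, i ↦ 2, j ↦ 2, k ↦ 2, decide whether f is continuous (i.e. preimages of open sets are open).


f is NOT continuous.

Compute f^{-1}(U) for each U ∈ τ_Y:
  U = ∅: f^{-1}(U) = ∅ ∈ τ_X ✓.
  U = {1}: f^{-1}(U) = {h} ∉ τ_X ✗.
  U = {1, 2}: f^{-1}(U) = {h, i, j, k} ∈ τ_X ✓.
Found U = {1} with f^{-1}(U) = {h} not in τ_X. Therefore f is NOT continuous.


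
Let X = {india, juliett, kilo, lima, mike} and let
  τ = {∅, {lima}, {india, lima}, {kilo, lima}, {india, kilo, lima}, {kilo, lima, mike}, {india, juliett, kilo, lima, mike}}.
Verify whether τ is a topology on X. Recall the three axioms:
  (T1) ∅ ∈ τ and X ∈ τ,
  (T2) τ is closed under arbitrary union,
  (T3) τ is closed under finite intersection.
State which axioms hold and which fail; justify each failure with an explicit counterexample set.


τ is NOT a topology on X.

Axiom (T1): ∅ ∈ τ? Yes; X ∈ τ? Yes.
Axiom (T2/T3): check pairwise unions and intersections of members of τ.
Counterexample for (T2): {india, lima} ∪ {kilo, lima, mike} = {india, kilo, lima, mike} ∉ τ. Therefore τ is NOT a topology.


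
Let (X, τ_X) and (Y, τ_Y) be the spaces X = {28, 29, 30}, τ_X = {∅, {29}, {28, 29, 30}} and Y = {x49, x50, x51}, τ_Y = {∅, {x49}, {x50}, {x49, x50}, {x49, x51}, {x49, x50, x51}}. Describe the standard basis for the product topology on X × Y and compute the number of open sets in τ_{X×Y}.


Basis B = {∅ × ∅, {29} × {x49}, {29} × {x50}, {29} × {x49, x50}, {29} × {x49, x51}, {28, 29, 30} × {x49}, {28, 29, 30} × {x50}, {29} × {x49, x50, x51}, {28, 29, 30} × {x49, x50}, {28, 29, 30} × {x49, x51}, {28, 29, 30} × {x49, x50, x51}}; |τ_{X×Y}| = 18.

Enumerate products U × V with U ∈ τ_X, V ∈ τ_Y (deduplicated):
  ∅ × ∅ = {} (∅)
  {29} × {x49} = {(29,x49)}
  {29} × {x50} = {(29,x50)}
  {29} × {x49, x50} = {(29,x49), (29,x50)}
  {29} × {x49, x51} = {(29,x49), (29,x51)}
  {28, 29, 30} × {x49} = {(28,x49), (29,x49), (30,x49)}
  {28, 29, 30} × {x50} = {(28,x50), (29,x50), (30,x50)}
  {29} × {x49, x50, x51} = {(29,x49), (29,x50), (29,x51)}
  {28, 29, 30} × {x49, x50} = {(28,x49), (28,x50), (29,x49), (29,x50), (30,x49), (30,x50)}
  {28, 29, 30} × {x49, x51} = {(28,x49), (28,x51), (29,x49), (29,x51), (30,x49), (30,x51)}
  {28, 29, 30} × {x49, x50, x51} = {(28,x49), (28,x50), (28,x51), (29,x49), (29,x50), (29,x51), (30,x49), (30,x50), (30,x51)}
These 11 distinct sets form the basis B.
Close under arbitrary unions to get τ_{X×Y}; counting gives |τ_{X×Y}| = 18.


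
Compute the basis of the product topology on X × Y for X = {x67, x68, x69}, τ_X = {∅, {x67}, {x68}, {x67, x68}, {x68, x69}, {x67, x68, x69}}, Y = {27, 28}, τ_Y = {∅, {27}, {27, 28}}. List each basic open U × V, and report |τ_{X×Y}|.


Basis B = {∅ × ∅, {x67} × {27}, {x68} × {27}, {x67} × {27, 28}, {x67, x68} × {27}, {x68} × {27, 28}, {x68, x69} × {27}, {x67, x68, x69} × {27}, {x67, x68} × {27, 28}, {x68, x69} × {27, 28}, {x67, x68, x69} × {27, 28}}; |τ_{X×Y}| = 18.

Enumerate products U × V with U ∈ τ_X, V ∈ τ_Y (deduplicated):
  ∅ × ∅ = {} (∅)
  {x67} × {27} = {(x67,27)}
  {x68} × {27} = {(x68,27)}
  {x67} × {27, 28} = {(x67,27), (x67,28)}
  {x67, x68} × {27} = {(x67,27), (x68,27)}
  {x68} × {27, 28} = {(x68,27), (x68,28)}
  {x68, x69} × {27} = {(x68,27), (x69,27)}
  {x67, x68, x69} × {27} = {(x67,27), (x68,27), (x69,27)}
  {x67, x68} × {27, 28} = {(x67,27), (x67,28), (x68,27), (x68,28)}
  {x68, x69} × {27, 28} = {(x68,27), (x68,28), (x69,27), (x69,28)}
  {x67, x68, x69} × {27, 28} = {(x67,27), (x67,28), (x68,27), (x68,28), (x69,27), (x69,28)}
These 11 distinct sets form the basis B.
Close under arbitrary unions to get τ_{X×Y}; counting gives |τ_{X×Y}| = 18.


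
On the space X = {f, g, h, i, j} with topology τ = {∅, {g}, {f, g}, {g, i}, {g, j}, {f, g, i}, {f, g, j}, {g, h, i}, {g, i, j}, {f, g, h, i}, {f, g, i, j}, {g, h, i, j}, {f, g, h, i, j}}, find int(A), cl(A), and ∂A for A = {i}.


int(A) = ∅, cl(A) = {h, i}, ∂A = {h, i}.

Closed sets in (X, τ) are complements of opens:
  closed(X, τ) = {∅, {f}, {h}, {j}, {f, h}, {f, j}, {h, i}, {h, j}, {f, h, i}, {f, h, j}, {h, i, j}, {f, h, i, j}, {f, g, h, i, j}}.
int(A) = ⋃ {U ∈ τ : U ⊆ A}. Opens contained in A: ∅.
Taking the union of these: int(A) = ∅.
cl(A) = ⋂ {C closed : A ⊆ C}. Closed sets containing A: {h, i}, {f, h, i}, {h, i, j}, {f, h, i, j}, {f, g, h, i, j}.
Intersecting these: cl(A) = {h, i}.
∂A = cl(A) ∖ int(A) = {h, i} ∖ ∅ = {h, i}.


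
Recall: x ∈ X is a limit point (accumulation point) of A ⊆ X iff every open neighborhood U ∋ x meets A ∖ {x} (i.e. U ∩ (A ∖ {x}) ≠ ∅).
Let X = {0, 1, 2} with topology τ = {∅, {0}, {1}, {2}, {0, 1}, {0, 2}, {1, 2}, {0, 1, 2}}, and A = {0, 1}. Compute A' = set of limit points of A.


A' = ∅

For each x ∈ X, list the open sets U ∈ τ with x ∈ U, then check whether U ∩ (A ∖ {x}) ≠ ∅ for every such U.
  x = 0: open {0} ∋ x has {0} ∩ (A ∖ {0}) = ∅, so x is NOT a limit point.
  x = 1: open {1} ∋ x has {1} ∩ (A ∖ {1}) = ∅, so x is NOT a limit point.
  x = 2: open {2} ∋ x has {2} ∩ (A ∖ {2}) = ∅, so x is NOT a limit point.
Collecting: A' = ∅.


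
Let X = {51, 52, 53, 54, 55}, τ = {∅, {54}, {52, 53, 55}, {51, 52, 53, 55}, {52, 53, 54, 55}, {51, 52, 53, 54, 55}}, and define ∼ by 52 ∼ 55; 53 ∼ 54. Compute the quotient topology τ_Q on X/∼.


X/∼ = {[51], [52=55], [53=54]}; |τ_Q| = 3.

Equivalence classes: [51], [52=55], [53=54].
Quotient map π: X → X/∼ sends 51 ↦ [51], 52 ↦ [52=55], 53 ↦ [53=54], 54 ↦ [53=54], 55 ↦ [52=55].
For each subset V ⊆ X/∼, compute π^{-1}(V) ⊆ X and check whether π^{-1}(V) ∈ τ. V is open in τ_Q iff π^{-1}(V) ∈ τ.
  V = {}: π^{-1}(V) = ∅ ∈ τ ✓.
  V = {[51]}: π^{-1}(V) = {51} ∉ τ ✗.
  V = {[52=55]}: π^{-1}(V) = {52, 55} ∉ τ ✗.
  V = {[51], [52=55]}: π^{-1}(V) = {51, 52, 55} ∉ τ ✗.
  V = {[53=54]}: π^{-1}(V) = {53, 54} ∉ τ ✗.
  V = {[51], [53=54]}: π^{-1}(V) = {51, 53, 54} ∉ τ ✗.
  V = {[52=55], [53=54]}: π^{-1}(V) = {52, 53, 54, 55} ∈ τ ✓.
  V = {[51], [52=55], [53=54]}: π^{-1}(V) = {51, 52, 53, 54, 55} ∈ τ ✓.
Open sets in the quotient: τ_Q = {{}, {[52=55], [53=54]}, {[51], [52=55], [53=54]}} (3 elements).


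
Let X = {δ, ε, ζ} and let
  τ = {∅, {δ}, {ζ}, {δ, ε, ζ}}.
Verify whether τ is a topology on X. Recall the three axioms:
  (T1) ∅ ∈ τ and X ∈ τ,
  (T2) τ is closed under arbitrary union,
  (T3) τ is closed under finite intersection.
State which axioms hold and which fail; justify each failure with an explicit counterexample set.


τ is NOT a topology on X.

Axiom (T1): ∅ ∈ τ? Yes; X ∈ τ? Yes.
Axiom (T2/T3): check pairwise unions and intersections of members of τ.
Counterexample for (T2): {δ} ∪ {ζ} = {δ, ζ} ∉ τ. Therefore τ is NOT a topology.


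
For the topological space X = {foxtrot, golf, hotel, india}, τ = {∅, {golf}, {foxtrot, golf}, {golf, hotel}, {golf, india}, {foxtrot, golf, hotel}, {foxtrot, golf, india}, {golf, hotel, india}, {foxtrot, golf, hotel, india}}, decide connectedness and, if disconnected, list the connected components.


(X, τ) is connected.

Find clopen sets (U ∈ τ with X ∖ U ∈ τ):
  U = ∅, X ∖ U = {foxtrot, golf, hotel, india} — both open, so U is clopen.
  U = {foxtrot, golf, hotel, india}, X ∖ U = ∅ — both open, so U is clopen.
Only trivial clopens (∅ and X) exist, so (X, τ) is connected.
Compute connected components by grouping points that agree on all clopens:
  component: {foxtrot, golf, hotel, india}


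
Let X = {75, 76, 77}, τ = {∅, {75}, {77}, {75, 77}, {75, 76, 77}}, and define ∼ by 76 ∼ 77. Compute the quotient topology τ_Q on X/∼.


X/∼ = {[75], [76=77]}; |τ_Q| = 3.

Equivalence classes: [75], [76=77].
Quotient map π: X → X/∼ sends 75 ↦ [75], 76 ↦ [76=77], 77 ↦ [76=77].
For each subset V ⊆ X/∼, compute π^{-1}(V) ⊆ X and check whether π^{-1}(V) ∈ τ. V is open in τ_Q iff π^{-1}(V) ∈ τ.
  V = {}: π^{-1}(V) = ∅ ∈ τ ✓.
  V = {[75]}: π^{-1}(V) = {75} ∈ τ ✓.
  V = {[76=77]}: π^{-1}(V) = {76, 77} ∉ τ ✗.
  V = {[75], [76=77]}: π^{-1}(V) = {75, 76, 77} ∈ τ ✓.
Open sets in the quotient: τ_Q = {{}, {[75]}, {[75], [76=77]}} (3 elements).


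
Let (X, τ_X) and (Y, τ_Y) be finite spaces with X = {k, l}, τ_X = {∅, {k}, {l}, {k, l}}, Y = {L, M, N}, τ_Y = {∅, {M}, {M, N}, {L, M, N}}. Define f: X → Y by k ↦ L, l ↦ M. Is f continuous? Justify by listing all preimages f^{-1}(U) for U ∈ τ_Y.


f IS continuous.

Compute f^{-1}(U) for each U ∈ τ_Y:
  U = ∅: f^{-1}(U) = ∅ ∈ τ_X ✓.
  U = {M}: f^{-1}(U) = {l} ∈ τ_X ✓.
  U = {M, N}: f^{-1}(U) = {l} ∈ τ_X ✓.
  U = {L, M, N}: f^{-1}(U) = {k, l} ∈ τ_X ✓.
Every preimage lies in τ_X, so f IS continuous.


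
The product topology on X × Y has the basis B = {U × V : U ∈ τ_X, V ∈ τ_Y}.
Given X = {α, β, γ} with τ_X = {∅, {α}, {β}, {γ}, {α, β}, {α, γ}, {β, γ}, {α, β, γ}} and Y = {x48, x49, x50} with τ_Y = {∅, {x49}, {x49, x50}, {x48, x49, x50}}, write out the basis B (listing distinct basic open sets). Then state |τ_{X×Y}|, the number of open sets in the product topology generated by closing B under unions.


Basis B = {∅ × ∅, {α} × {x49}, {β} × {x49}, {γ} × {x49}, {α} × {x49, x50}, {α, β} × {x49}, {α, γ} × {x49}, {β} × {x49, x50}, {β, γ} × {x49}, {γ} × {x49, x50}, {α} × {x48, x49, x50}, {α, β, γ} × {x49}, {β} × {x48, x49, x50}, {γ} × {x48, x49, x50}, {α, β} × {x49, x50}, {α, γ} × {x49, x50}, {β, γ} × {x49, x50}, {α, β} × {x48, x49, x50}, {α, γ} × {x48, x49, x50}, {α, β, γ} × {x49, x50}, {β, γ} × {x48, x49, x50}, {α, β, γ} × {x48, x49, x50}}; |τ_{X×Y}| = 64.

Enumerate products U × V with U ∈ τ_X, V ∈ τ_Y (deduplicated):
  ∅ × ∅ = {} (∅)
  {α} × {x49} = {(α,x49)}
  {β} × {x49} = {(β,x49)}
  {γ} × {x49} = {(γ,x49)}
  {α} × {x49, x50} = {(α,x49), (α,x50)}
  {α, β} × {x49} = {(α,x49), (β,x49)}
  {α, γ} × {x49} = {(α,x49), (γ,x49)}
  {β} × {x49, x50} = {(β,x49), (β,x50)}
  {β, γ} × {x49} = {(β,x49), (γ,x49)}
  {γ} × {x49, x50} = {(γ,x49), (γ,x50)}
  {α} × {x48, x49, x50} = {(α,x48), (α,x49), (α,x50)}
  {α, β, γ} × {x49} = {(α,x49), (β,x49), (γ,x49)}
  {β} × {x48, x49, x50} = {(β,x48), (β,x49), (β,x50)}
  {γ} × {x48, x49, x50} = {(γ,x48), (γ,x49), (γ,x50)}
  {α, β} × {x49, x50} = {(α,x49), (α,x50), (β,x49), (β,x50)}
  {α, γ} × {x49, x50} = {(α,x49), (α,x50), (γ,x49), (γ,x50)}
  {β, γ} × {x49, x50} = {(β,x49), (β,x50), (γ,x49), (γ,x50)}
  {α, β} × {x48, x49, x50} = {(α,x48), (α,x49), (α,x50), (β,x48), (β,x49), (β,x50)}
  {α, γ} × {x48, x49, x50} = {(α,x48), (α,x49), (α,x50), (γ,x48), (γ,x49), (γ,x50)}
  {α, β, γ} × {x49, x50} = {(α,x49), (α,x50), (β,x49), (β,x50), (γ,x49), (γ,x50)}
  {β, γ} × {x48, x49, x50} = {(β,x48), (β,x49), (β,x50), (γ,x48), (γ,x49), (γ,x50)}
  {α, β, γ} × {x48, x49, x50} = {(α,x48), (α,x49), (α,x50), (β,x48), (β,x49), (β,x50), (γ,x48), (γ,x49), (γ,x50)}
These 22 distinct sets form the basis B.
Close under arbitrary unions to get τ_{X×Y}; counting gives |τ_{X×Y}| = 64.


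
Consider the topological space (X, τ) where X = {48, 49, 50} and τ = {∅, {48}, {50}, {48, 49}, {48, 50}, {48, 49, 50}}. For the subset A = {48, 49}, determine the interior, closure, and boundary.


int(A) = {48, 49}, cl(A) = {48, 49}, ∂A = ∅.

Closed sets in (X, τ) are complements of opens:
  closed(X, τ) = {∅, {49}, {50}, {48, 49}, {49, 50}, {48, 49, 50}}.
int(A) = ⋃ {U ∈ τ : U ⊆ A}. Opens contained in A: ∅, {48}, {48, 49}.
Taking the union of these: int(A) = {48, 49}.
cl(A) = ⋂ {C closed : A ⊆ C}. Closed sets containing A: {48, 49}, {48, 49, 50}.
Intersecting these: cl(A) = {48, 49}.
∂A = cl(A) ∖ int(A) = {48, 49} ∖ {48, 49} = ∅.


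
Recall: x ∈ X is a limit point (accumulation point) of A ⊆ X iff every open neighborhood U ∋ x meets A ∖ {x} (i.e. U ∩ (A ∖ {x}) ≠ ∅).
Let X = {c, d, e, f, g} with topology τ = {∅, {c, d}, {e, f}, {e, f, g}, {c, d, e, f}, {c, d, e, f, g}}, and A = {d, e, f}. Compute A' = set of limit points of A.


A' = {c, e, f, g}

For each x ∈ X, list the open sets U ∈ τ with x ∈ U, then check whether U ∩ (A ∖ {x}) ≠ ∅ for every such U.
  x = c: opens ∋ x are {c, d}, {c, d, e, f}, {c, d, e, f, g}; each meets A ∖ {c}, so x IS a limit point.
  x = d: open {c, d} ∋ x has {c, d} ∩ (A ∖ {d}) = ∅, so x is NOT a limit point.
  x = e: opens ∋ x are {e, f}, {e, f, g}, {c, d, e, f}, {c, d, e, f, g}; each meets A ∖ {e}, so x IS a limit point.
  x = f: opens ∋ x are {e, f}, {e, f, g}, {c, d, e, f}, {c, d, e, f, g}; each meets A ∖ {f}, so x IS a limit point.
  x = g: opens ∋ x are {e, f, g}, {c, d, e, f, g}; each meets A ∖ {g}, so x IS a limit point.
Collecting: A' = {c, e, f, g}.


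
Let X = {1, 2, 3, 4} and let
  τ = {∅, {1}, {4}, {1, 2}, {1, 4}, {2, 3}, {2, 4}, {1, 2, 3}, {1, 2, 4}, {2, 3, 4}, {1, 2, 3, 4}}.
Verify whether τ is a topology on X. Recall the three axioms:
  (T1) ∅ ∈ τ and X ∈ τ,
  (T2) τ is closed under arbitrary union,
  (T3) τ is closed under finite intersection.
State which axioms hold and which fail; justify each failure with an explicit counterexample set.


τ is NOT a topology on X.

Axiom (T1): ∅ ∈ τ? Yes; X ∈ τ? Yes.
Axiom (T2/T3): check pairwise unions and intersections of members of τ.
Counterexample for (T3): {1, 2} ∩ {2, 3} = {2} ∉ τ. Therefore τ is NOT a topology.


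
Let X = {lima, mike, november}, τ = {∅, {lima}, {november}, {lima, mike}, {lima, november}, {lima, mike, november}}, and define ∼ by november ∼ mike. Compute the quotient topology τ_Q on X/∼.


X/∼ = {[lima], [mike=november]}; |τ_Q| = 3.

Equivalence classes: [lima], [mike=november].
Quotient map π: X → X/∼ sends lima ↦ [lima], mike ↦ [mike=november], november ↦ [mike=november].
For each subset V ⊆ X/∼, compute π^{-1}(V) ⊆ X and check whether π^{-1}(V) ∈ τ. V is open in τ_Q iff π^{-1}(V) ∈ τ.
  V = {}: π^{-1}(V) = ∅ ∈ τ ✓.
  V = {[lima]}: π^{-1}(V) = {lima} ∈ τ ✓.
  V = {[mike=november]}: π^{-1}(V) = {mike, november} ∉ τ ✗.
  V = {[lima], [mike=november]}: π^{-1}(V) = {lima, mike, november} ∈ τ ✓.
Open sets in the quotient: τ_Q = {{}, {[lima]}, {[lima], [mike=november]}} (3 elements).
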